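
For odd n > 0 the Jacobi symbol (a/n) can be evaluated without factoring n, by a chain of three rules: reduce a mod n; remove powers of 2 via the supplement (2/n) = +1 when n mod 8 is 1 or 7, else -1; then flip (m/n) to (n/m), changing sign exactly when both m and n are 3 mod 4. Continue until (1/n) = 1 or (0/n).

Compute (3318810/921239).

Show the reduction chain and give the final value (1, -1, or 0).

0

(3318810/921239): 3318810 mod 921239 = 555093, so (3318810/921239) = (555093/921239)
flip (555093/921239) -> (921239/555093): both odd, 555093 mod 4 = 1, 921239 mod 4 = 3, so the flip contributes +1; sign now +1
(921239/555093): 921239 mod 555093 = 366146, so (921239/555093) = (366146/555093)
factor out 2^1: 366146 = 2^1·183073; with 555093 mod 8 = 5, (2/555093) = -1; sign now -1; continue with (183073/555093)
flip (183073/555093) -> (555093/183073): both odd, 183073 mod 4 = 1, 555093 mod 4 = 1, so the flip contributes +1; sign now -1
(555093/183073): 555093 mod 183073 = 5874, so (555093/183073) = (5874/183073)
factor out 2^1: 5874 = 2^1·2937; with 183073 mod 8 = 1, (2/183073) = +1; sign now -1; continue with (2937/183073)
flip (2937/183073) -> (183073/2937): both odd, 2937 mod 4 = 1, 183073 mod 4 = 1, so the flip contributes +1; sign now -1
(183073/2937): 183073 mod 2937 = 979, so (183073/2937) = (979/2937)
flip (979/2937) -> (2937/979): both odd, 979 mod 4 = 3, 2937 mod 4 = 1, so the flip contributes +1; sign now -1
(2937/979): 2937 mod 979 = 0, so (2937/979) = (0/979)
reached (0/979); gcd(a, n) > 1, so (0/979) = 0 and the symbol is 0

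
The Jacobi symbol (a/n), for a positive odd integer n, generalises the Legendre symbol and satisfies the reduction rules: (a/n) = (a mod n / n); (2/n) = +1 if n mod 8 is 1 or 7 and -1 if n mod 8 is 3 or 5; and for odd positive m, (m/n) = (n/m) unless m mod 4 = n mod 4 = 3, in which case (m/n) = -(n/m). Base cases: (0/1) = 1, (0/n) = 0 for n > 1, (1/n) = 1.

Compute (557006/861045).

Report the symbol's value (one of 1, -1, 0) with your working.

1

557006 = 2^1·278503; (2/861045) = -1 since 861045 mod 8 = 5, so (557006/861045) = (-1)^1·(278503/861045); sign now -1
reciprocity: (278503/861045) = +1·(861045/278503) since 278503 mod 4 = 3, 861045 mod 4 = 1; sign now -1
(861045/278503) = (25536/278503)   [reduce mod 278503]
25536 = 2^6·399; (2/278503) = +1 since 278503 mod 8 = 7, so (25536/278503) = (+1)^6·(399/278503); sign now -1
reciprocity: (399/278503) = -1·(278503/399) since 399 mod 4 = 3, 278503 mod 4 = 3; sign now +1
(278503/399) = (1/399)   [reduce mod 399]
(1/399) = 1; final value = sign = +1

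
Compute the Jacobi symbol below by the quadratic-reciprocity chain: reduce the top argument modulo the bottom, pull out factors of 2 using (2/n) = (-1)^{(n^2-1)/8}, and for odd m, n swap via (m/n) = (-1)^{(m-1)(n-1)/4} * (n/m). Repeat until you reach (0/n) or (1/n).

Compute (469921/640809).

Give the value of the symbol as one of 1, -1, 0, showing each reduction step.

flip (469921/640809) -> (640809/469921): both odd, 469921 mod 4 = 1, 640809 mod 4 = 1, so the flip contributes +1; sign now +1
(640809/469921): 640809 mod 469921 = 170888, so (640809/469921) = (170888/469921)
factor out 2^3: 170888 = 2^3·21361; with 469921 mod 8 = 1, (2/469921) = +1; sign now +1; continue with (21361/469921)
flip (21361/469921) -> (469921/21361): both odd, 21361 mod 4 = 1, 469921 mod 4 = 1, so the flip contributes +1; sign now +1
(469921/21361): 469921 mod 21361 = 21340, so (469921/21361) = (21340/21361)
factor out 2^2: 21340 = 2^2·5335; with 21361 mod 8 = 1, (2/21361) = +1; sign now +1; continue with (5335/21361)
flip (5335/21361) -> (21361/5335): both odd, 5335 mod 4 = 3, 21361 mod 4 = 1, so the flip contributes +1; sign now +1
(21361/5335): 21361 mod 5335 = 21, so (21361/5335) = (21/5335)
flip (21/5335) -> (5335/21): both odd, 21 mod 4 = 1, 5335 mod 4 = 3, so the flip contributes +1; sign now +1
(5335/21): 5335 mod 21 = 1, so (5335/21) = (1/21)
reached (1/21) = 1, so the symbol is +1

1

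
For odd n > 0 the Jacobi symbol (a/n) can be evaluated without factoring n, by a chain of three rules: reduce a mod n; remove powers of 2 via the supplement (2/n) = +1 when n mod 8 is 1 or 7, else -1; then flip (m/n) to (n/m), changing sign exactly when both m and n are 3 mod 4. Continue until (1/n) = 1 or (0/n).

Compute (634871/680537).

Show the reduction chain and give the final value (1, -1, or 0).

1

reciprocity: (634871/680537) = +1·(680537/634871) since 634871 mod 4 = 3, 680537 mod 4 = 1; sign now +1
(680537/634871) = (45666/634871)   [reduce mod 634871]
45666 = 2^1·22833; (2/634871) = +1 since 634871 mod 8 = 7, so (45666/634871) = (+1)^1·(22833/634871); sign now +1
reciprocity: (22833/634871) = +1·(634871/22833) since 22833 mod 4 = 1, 634871 mod 4 = 3; sign now +1
(634871/22833) = (18380/22833)   [reduce mod 22833]
18380 = 2^2·4595; (2/22833) = +1 since 22833 mod 8 = 1, so (18380/22833) = (+1)^2·(4595/22833); sign now +1
reciprocity: (4595/22833) = +1·(22833/4595) since 4595 mod 4 = 3, 22833 mod 4 = 1; sign now +1
(22833/4595) = (4453/4595)   [reduce mod 4595]
reciprocity: (4453/4595) = +1·(4595/4453) since 4453 mod 4 = 1, 4595 mod 4 = 3; sign now +1
(4595/4453) = (142/4453)   [reduce mod 4453]
142 = 2^1·71; (2/4453) = -1 since 4453 mod 8 = 5, so (142/4453) = (-1)^1·(71/4453); sign now -1
reciprocity: (71/4453) = +1·(4453/71) since 71 mod 4 = 3, 4453 mod 4 = 1; sign now -1
(4453/71) = (51/71)   [reduce mod 71]
reciprocity: (51/71) = -1·(71/51) since 51 mod 4 = 3, 71 mod 4 = 3; sign now +1
(71/51) = (20/51)   [reduce mod 51]
20 = 2^2·5; (2/51) = -1 since 51 mod 8 = 3, so (20/51) = (-1)^2·(5/51); sign now +1
reciprocity: (5/51) = +1·(51/5) since 5 mod 4 = 1, 51 mod 4 = 3; sign now +1
(51/5) = (1/5)   [reduce mod 5]
(1/5) = 1; final value = sign = +1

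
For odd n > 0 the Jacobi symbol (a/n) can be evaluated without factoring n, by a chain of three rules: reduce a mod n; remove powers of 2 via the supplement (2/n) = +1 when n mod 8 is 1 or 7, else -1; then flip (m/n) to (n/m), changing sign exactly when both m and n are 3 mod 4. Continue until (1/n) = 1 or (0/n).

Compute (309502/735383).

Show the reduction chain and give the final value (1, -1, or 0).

309502 = 2^1·154751; (2/735383) = +1 since 735383 mod 8 = 7, so (309502/735383) = (+1)^1·(154751/735383); sign now +1
reciprocity: (154751/735383) = -1·(735383/154751) since 154751 mod 4 = 3, 735383 mod 4 = 3; sign now -1
(735383/154751) = (116379/154751)   [reduce mod 154751]
reciprocity: (116379/154751) = -1·(154751/116379) since 116379 mod 4 = 3, 154751 mod 4 = 3; sign now +1
(154751/116379) = (38372/116379)   [reduce mod 116379]
38372 = 2^2·9593; (2/116379) = -1 since 116379 mod 8 = 3, so (38372/116379) = (-1)^2·(9593/116379); sign now +1
reciprocity: (9593/116379) = +1·(116379/9593) since 9593 mod 4 = 1, 116379 mod 4 = 3; sign now +1
(116379/9593) = (1263/9593)   [reduce mod 9593]
reciprocity: (1263/9593) = +1·(9593/1263) since 1263 mod 4 = 3, 9593 mod 4 = 1; sign now +1
(9593/1263) = (752/1263)   [reduce mod 1263]
752 = 2^4·47; (2/1263) = +1 since 1263 mod 8 = 7, so (752/1263) = (+1)^4·(47/1263); sign now +1
reciprocity: (47/1263) = -1·(1263/47) since 47 mod 4 = 3, 1263 mod 4 = 3; sign now -1
(1263/47) = (41/47)   [reduce mod 47]
reciprocity: (41/47) = +1·(47/41) since 41 mod 4 = 1, 47 mod 4 = 3; sign now -1
(47/41) = (6/41)   [reduce mod 41]
6 = 2^1·3; (2/41) = +1 since 41 mod 8 = 1, so (6/41) = (+1)^1·(3/41); sign now -1
reciprocity: (3/41) = +1·(41/3) since 3 mod 4 = 3, 41 mod 4 = 1; sign now -1
(41/3) = (2/3)   [reduce mod 3]
2 = 2^1·1; (2/3) = -1 since 3 mod 8 = 3, so (2/3) = (-1)^1·(1/3); sign now +1
(1/3) = 1; final value = sign = +1

1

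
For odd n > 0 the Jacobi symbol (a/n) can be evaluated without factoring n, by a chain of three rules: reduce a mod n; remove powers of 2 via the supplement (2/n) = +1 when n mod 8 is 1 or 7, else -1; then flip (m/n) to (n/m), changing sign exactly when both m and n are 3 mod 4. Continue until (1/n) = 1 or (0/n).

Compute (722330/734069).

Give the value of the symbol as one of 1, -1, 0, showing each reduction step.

factor out 2^1: 722330 = 2^1·361165; with 734069 mod 8 = 5, (2/734069) = -1; sign now -1; continue with (361165/734069)
flip (361165/734069) -> (734069/361165): both odd, 361165 mod 4 = 1, 734069 mod 4 = 1, so the flip contributes +1; sign now -1
(734069/361165): 734069 mod 361165 = 11739, so (734069/361165) = (11739/361165)
flip (11739/361165) -> (361165/11739): both odd, 11739 mod 4 = 3, 361165 mod 4 = 1, so the flip contributes +1; sign now -1
(361165/11739): 361165 mod 11739 = 8995, so (361165/11739) = (8995/11739)
flip (8995/11739) -> (11739/8995): both odd, 8995 mod 4 = 3, 11739 mod 4 = 3, so the flip contributes -1; sign now +1
(11739/8995): 11739 mod 8995 = 2744, so (11739/8995) = (2744/8995)
factor out 2^3: 2744 = 2^3·343; with 8995 mod 8 = 3, (2/8995) = -1; sign now -1; continue with (343/8995)
flip (343/8995) -> (8995/343): both odd, 343 mod 4 = 3, 8995 mod 4 = 3, so the flip contributes -1; sign now +1
(8995/343): 8995 mod 343 = 77, so (8995/343) = (77/343)
flip (77/343) -> (343/77): both odd, 77 mod 4 = 1, 343 mod 4 = 3, so the flip contributes +1; sign now +1
(343/77): 343 mod 77 = 35, so (343/77) = (35/77)
flip (35/77) -> (77/35): both odd, 35 mod 4 = 3, 77 mod 4 = 1, so the flip contributes +1; sign now +1
(77/35): 77 mod 35 = 7, so (77/35) = (7/35)
flip (7/35) -> (35/7): both odd, 7 mod 4 = 3, 35 mod 4 = 3, so the flip contributes -1; sign now -1
(35/7): 35 mod 7 = 0, so (35/7) = (0/7)
reached (0/7); gcd(a, n) > 1, so (0/7) = 0 and the symbol is 0

0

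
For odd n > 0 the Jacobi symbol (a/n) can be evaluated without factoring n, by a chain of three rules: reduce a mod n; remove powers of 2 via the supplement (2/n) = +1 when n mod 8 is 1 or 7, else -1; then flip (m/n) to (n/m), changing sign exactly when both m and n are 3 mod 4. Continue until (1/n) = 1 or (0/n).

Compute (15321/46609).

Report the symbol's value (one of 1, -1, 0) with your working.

1

flip (15321/46609) -> (46609/15321): both odd, 15321 mod 4 = 1, 46609 mod 4 = 1, so the flip contributes +1; sign now +1
(46609/15321): 46609 mod 15321 = 646, so (46609/15321) = (646/15321)
factor out 2^1: 646 = 2^1·323; with 15321 mod 8 = 1, (2/15321) = +1; sign now +1; continue with (323/15321)
flip (323/15321) -> (15321/323): both odd, 323 mod 4 = 3, 15321 mod 4 = 1, so the flip contributes +1; sign now +1
(15321/323): 15321 mod 323 = 140, so (15321/323) = (140/323)
factor out 2^2: 140 = 2^2·35; with 323 mod 8 = 3, (2/323) = -1; sign now +1; continue with (35/323)
flip (35/323) -> (323/35): both odd, 35 mod 4 = 3, 323 mod 4 = 3, so the flip contributes -1; sign now -1
(323/35): 323 mod 35 = 8, so (323/35) = (8/35)
factor out 2^3: 8 = 2^3·1; with 35 mod 8 = 3, (2/35) = -1; sign now +1; continue with (1/35)
reached (1/35) = 1, so the symbol is +1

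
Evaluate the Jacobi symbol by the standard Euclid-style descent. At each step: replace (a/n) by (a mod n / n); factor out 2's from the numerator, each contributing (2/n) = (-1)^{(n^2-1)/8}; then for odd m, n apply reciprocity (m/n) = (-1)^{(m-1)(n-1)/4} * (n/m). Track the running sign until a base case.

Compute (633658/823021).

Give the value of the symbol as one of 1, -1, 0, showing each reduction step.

0

633658 = 2^1·316829; (2/823021) = -1 since 823021 mod 8 = 5, so (633658/823021) = (-1)^1·(316829/823021); sign now -1
reciprocity: (316829/823021) = +1·(823021/316829) since 316829 mod 4 = 1, 823021 mod 4 = 1; sign now -1
(823021/316829) = (189363/316829)   [reduce mod 316829]
reciprocity: (189363/316829) = +1·(316829/189363) since 189363 mod 4 = 3, 316829 mod 4 = 1; sign now -1
(316829/189363) = (127466/189363)   [reduce mod 189363]
127466 = 2^1·63733; (2/189363) = -1 since 189363 mod 8 = 3, so (127466/189363) = (-1)^1·(63733/189363); sign now +1
reciprocity: (63733/189363) = +1·(189363/63733) since 63733 mod 4 = 1, 189363 mod 4 = 3; sign now +1
(189363/63733) = (61897/63733)   [reduce mod 63733]
reciprocity: (61897/63733) = +1·(63733/61897) since 61897 mod 4 = 1, 63733 mod 4 = 1; sign now +1
(63733/61897) = (1836/61897)   [reduce mod 61897]
1836 = 2^2·459; (2/61897) = +1 since 61897 mod 8 = 1, so (1836/61897) = (+1)^2·(459/61897); sign now +1
reciprocity: (459/61897) = +1·(61897/459) since 459 mod 4 = 3, 61897 mod 4 = 1; sign now +1
(61897/459) = (391/459)   [reduce mod 459]
reciprocity: (391/459) = -1·(459/391) since 391 mod 4 = 3, 459 mod 4 = 3; sign now -1
(459/391) = (68/391)   [reduce mod 391]
68 = 2^2·17; (2/391) = +1 since 391 mod 8 = 7, so (68/391) = (+1)^2·(17/391); sign now -1
reciprocity: (17/391) = +1·(391/17) since 17 mod 4 = 1, 391 mod 4 = 3; sign now -1
(391/17) = (0/17)   [reduce mod 17]
(0/17) = 0   [gcd(a, n) > 1]; final value = 0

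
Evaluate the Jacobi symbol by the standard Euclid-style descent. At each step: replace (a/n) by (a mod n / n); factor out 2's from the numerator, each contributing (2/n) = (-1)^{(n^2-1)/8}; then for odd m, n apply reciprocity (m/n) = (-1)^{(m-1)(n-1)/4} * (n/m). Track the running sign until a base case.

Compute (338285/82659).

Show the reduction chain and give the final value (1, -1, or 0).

1

(338285/82659) = (7649/82659)   [reduce mod 82659]
reciprocity: (7649/82659) = +1·(82659/7649) since 7649 mod 4 = 1, 82659 mod 4 = 3; sign now +1
(82659/7649) = (6169/7649)   [reduce mod 7649]
reciprocity: (6169/7649) = +1·(7649/6169) since 6169 mod 4 = 1, 7649 mod 4 = 1; sign now +1
(7649/6169) = (1480/6169)   [reduce mod 6169]
1480 = 2^3·185; (2/6169) = +1 since 6169 mod 8 = 1, so (1480/6169) = (+1)^3·(185/6169); sign now +1
reciprocity: (185/6169) = +1·(6169/185) since 185 mod 4 = 1, 6169 mod 4 = 1; sign now +1
(6169/185) = (64/185)   [reduce mod 185]
64 = 2^6·1; (2/185) = +1 since 185 mod 8 = 1, so (64/185) = (+1)^6·(1/185); sign now +1
(1/185) = 1; final value = sign = +1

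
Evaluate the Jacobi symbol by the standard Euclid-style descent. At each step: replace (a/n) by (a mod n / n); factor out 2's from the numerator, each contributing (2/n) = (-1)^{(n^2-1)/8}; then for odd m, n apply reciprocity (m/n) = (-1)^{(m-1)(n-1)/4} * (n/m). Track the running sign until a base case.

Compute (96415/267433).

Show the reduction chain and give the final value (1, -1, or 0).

reciprocity: (96415/267433) = +1·(267433/96415) since 96415 mod 4 = 3, 267433 mod 4 = 1; sign now +1
(267433/96415) = (74603/96415)   [reduce mod 96415]
reciprocity: (74603/96415) = -1·(96415/74603) since 74603 mod 4 = 3, 96415 mod 4 = 3; sign now -1
(96415/74603) = (21812/74603)   [reduce mod 74603]
21812 = 2^2·5453; (2/74603) = -1 since 74603 mod 8 = 3, so (21812/74603) = (-1)^2·(5453/74603); sign now -1
reciprocity: (5453/74603) = +1·(74603/5453) since 5453 mod 4 = 1, 74603 mod 4 = 3; sign now -1
(74603/5453) = (3714/5453)   [reduce mod 5453]
3714 = 2^1·1857; (2/5453) = -1 since 5453 mod 8 = 5, so (3714/5453) = (-1)^1·(1857/5453); sign now +1
reciprocity: (1857/5453) = +1·(5453/1857) since 1857 mod 4 = 1, 5453 mod 4 = 1; sign now +1
(5453/1857) = (1739/1857)   [reduce mod 1857]
reciprocity: (1739/1857) = +1·(1857/1739) since 1739 mod 4 = 3, 1857 mod 4 = 1; sign now +1
(1857/1739) = (118/1739)   [reduce mod 1739]
118 = 2^1·59; (2/1739) = -1 since 1739 mod 8 = 3, so (118/1739) = (-1)^1·(59/1739); sign now -1
reciprocity: (59/1739) = -1·(1739/59) since 59 mod 4 = 3, 1739 mod 4 = 3; sign now +1
(1739/59) = (28/59)   [reduce mod 59]
28 = 2^2·7; (2/59) = -1 since 59 mod 8 = 3, so (28/59) = (-1)^2·(7/59); sign now +1
reciprocity: (7/59) = -1·(59/7) since 7 mod 4 = 3, 59 mod 4 = 3; sign now -1
(59/7) = (3/7)   [reduce mod 7]
reciprocity: (3/7) = -1·(7/3) since 3 mod 4 = 3, 7 mod 4 = 3; sign now +1
(7/3) = (1/3)   [reduce mod 3]
(1/3) = 1; final value = sign = +1

1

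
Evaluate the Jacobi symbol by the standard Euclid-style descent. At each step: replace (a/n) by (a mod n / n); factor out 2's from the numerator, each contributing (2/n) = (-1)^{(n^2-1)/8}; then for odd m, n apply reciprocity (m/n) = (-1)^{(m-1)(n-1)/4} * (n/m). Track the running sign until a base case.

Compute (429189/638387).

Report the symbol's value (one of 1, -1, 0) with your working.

flip (429189/638387) -> (638387/429189): both odd, 429189 mod 4 = 1, 638387 mod 4 = 3, so the flip contributes +1; sign now +1
(638387/429189): 638387 mod 429189 = 209198, so (638387/429189) = (209198/429189)
factor out 2^1: 209198 = 2^1·104599; with 429189 mod 8 = 5, (2/429189) = -1; sign now -1; continue with (104599/429189)
flip (104599/429189) -> (429189/104599): both odd, 104599 mod 4 = 3, 429189 mod 4 = 1, so the flip contributes +1; sign now -1
(429189/104599): 429189 mod 104599 = 10793, so (429189/104599) = (10793/104599)
flip (10793/104599) -> (104599/10793): both odd, 10793 mod 4 = 1, 104599 mod 4 = 3, so the flip contributes +1; sign now -1
(104599/10793): 104599 mod 10793 = 7462, so (104599/10793) = (7462/10793)
factor out 2^1: 7462 = 2^1·3731; with 10793 mod 8 = 1, (2/10793) = +1; sign now -1; continue with (3731/10793)
flip (3731/10793) -> (10793/3731): both odd, 3731 mod 4 = 3, 10793 mod 4 = 1, so the flip contributes +1; sign now -1
(10793/3731): 10793 mod 3731 = 3331, so (10793/3731) = (3331/3731)
flip (3331/3731) -> (3731/3331): both odd, 3331 mod 4 = 3, 3731 mod 4 = 3, so the flip contributes -1; sign now +1
(3731/3331): 3731 mod 3331 = 400, so (3731/3331) = (400/3331)
factor out 2^4: 400 = 2^4·25; with 3331 mod 8 = 3, (2/3331) = -1; sign now +1; continue with (25/3331)
flip (25/3331) -> (3331/25): both odd, 25 mod 4 = 1, 3331 mod 4 = 3, so the flip contributes +1; sign now +1
(3331/25): 3331 mod 25 = 6, so (3331/25) = (6/25)
factor out 2^1: 6 = 2^1·3; with 25 mod 8 = 1, (2/25) = +1; sign now +1; continue with (3/25)
flip (3/25) -> (25/3): both odd, 3 mod 4 = 3, 25 mod 4 = 1, so the flip contributes +1; sign now +1
(25/3): 25 mod 3 = 1, so (25/3) = (1/3)
reached (1/3) = 1, so the symbol is +1

1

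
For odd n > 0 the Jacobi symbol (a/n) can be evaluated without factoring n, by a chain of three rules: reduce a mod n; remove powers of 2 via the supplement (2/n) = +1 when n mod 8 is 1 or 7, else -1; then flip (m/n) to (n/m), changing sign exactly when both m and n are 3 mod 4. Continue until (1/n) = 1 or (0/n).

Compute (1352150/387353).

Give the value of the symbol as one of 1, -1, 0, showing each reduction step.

(1352150/387353) = (190091/387353)   [reduce mod 387353]
reciprocity: (190091/387353) = +1·(387353/190091) since 190091 mod 4 = 3, 387353 mod 4 = 1; sign now +1
(387353/190091) = (7171/190091)   [reduce mod 190091]
reciprocity: (7171/190091) = -1·(190091/7171) since 7171 mod 4 = 3, 190091 mod 4 = 3; sign now -1
(190091/7171) = (3645/7171)   [reduce mod 7171]
reciprocity: (3645/7171) = +1·(7171/3645) since 3645 mod 4 = 1, 7171 mod 4 = 3; sign now -1
(7171/3645) = (3526/3645)   [reduce mod 3645]
3526 = 2^1·1763; (2/3645) = -1 since 3645 mod 8 = 5, so (3526/3645) = (-1)^1·(1763/3645); sign now +1
reciprocity: (1763/3645) = +1·(3645/1763) since 1763 mod 4 = 3, 3645 mod 4 = 1; sign now +1
(3645/1763) = (119/1763)   [reduce mod 1763]
reciprocity: (119/1763) = -1·(1763/119) since 119 mod 4 = 3, 1763 mod 4 = 3; sign now -1
(1763/119) = (97/119)   [reduce mod 119]
reciprocity: (97/119) = +1·(119/97) since 97 mod 4 = 1, 119 mod 4 = 3; sign now -1
(119/97) = (22/97)   [reduce mod 97]
22 = 2^1·11; (2/97) = +1 since 97 mod 8 = 1, so (22/97) = (+1)^1·(11/97); sign now -1
reciprocity: (11/97) = +1·(97/11) since 11 mod 4 = 3, 97 mod 4 = 1; sign now -1
(97/11) = (9/11)   [reduce mod 11]
reciprocity: (9/11) = +1·(11/9) since 9 mod 4 = 1, 11 mod 4 = 3; sign now -1
(11/9) = (2/9)   [reduce mod 9]
2 = 2^1·1; (2/9) = +1 since 9 mod 8 = 1, so (2/9) = (+1)^1·(1/9); sign now -1
(1/9) = 1; final value = sign = -1

-1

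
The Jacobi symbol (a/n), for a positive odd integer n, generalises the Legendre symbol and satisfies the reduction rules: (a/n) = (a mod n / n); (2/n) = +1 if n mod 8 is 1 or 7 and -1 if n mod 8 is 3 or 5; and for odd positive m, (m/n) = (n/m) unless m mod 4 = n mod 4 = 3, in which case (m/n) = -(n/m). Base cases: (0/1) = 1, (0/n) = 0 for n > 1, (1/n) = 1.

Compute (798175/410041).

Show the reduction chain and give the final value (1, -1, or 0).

-1

(798175/410041): 798175 mod 410041 = 388134, so (798175/410041) = (388134/410041)
factor out 2^1: 388134 = 2^1·194067; with 410041 mod 8 = 1, (2/410041) = +1; sign now +1; continue with (194067/410041)
flip (194067/410041) -> (410041/194067): both odd, 194067 mod 4 = 3, 410041 mod 4 = 1, so the flip contributes +1; sign now +1
(410041/194067): 410041 mod 194067 = 21907, so (410041/194067) = (21907/194067)
flip (21907/194067) -> (194067/21907): both odd, 21907 mod 4 = 3, 194067 mod 4 = 3, so the flip contributes -1; sign now -1
(194067/21907): 194067 mod 21907 = 18811, so (194067/21907) = (18811/21907)
flip (18811/21907) -> (21907/18811): both odd, 18811 mod 4 = 3, 21907 mod 4 = 3, so the flip contributes -1; sign now +1
(21907/18811): 21907 mod 18811 = 3096, so (21907/18811) = (3096/18811)
factor out 2^3: 3096 = 2^3·387; with 18811 mod 8 = 3, (2/18811) = -1; sign now -1; continue with (387/18811)
flip (387/18811) -> (18811/387): both odd, 387 mod 4 = 3, 18811 mod 4 = 3, so the flip contributes -1; sign now +1
(18811/387): 18811 mod 387 = 235, so (18811/387) = (235/387)
flip (235/387) -> (387/235): both odd, 235 mod 4 = 3, 387 mod 4 = 3, so the flip contributes -1; sign now -1
(387/235): 387 mod 235 = 152, so (387/235) = (152/235)
factor out 2^3: 152 = 2^3·19; with 235 mod 8 = 3, (2/235) = -1; sign now +1; continue with (19/235)
flip (19/235) -> (235/19): both odd, 19 mod 4 = 3, 235 mod 4 = 3, so the flip contributes -1; sign now -1
(235/19): 235 mod 19 = 7, so (235/19) = (7/19)
flip (7/19) -> (19/7): both odd, 7 mod 4 = 3, 19 mod 4 = 3, so the flip contributes -1; sign now +1
(19/7): 19 mod 7 = 5, so (19/7) = (5/7)
flip (5/7) -> (7/5): both odd, 5 mod 4 = 1, 7 mod 4 = 3, so the flip contributes +1; sign now +1
(7/5): 7 mod 5 = 2, so (7/5) = (2/5)
factor out 2^1: 2 = 2^1·1; with 5 mod 8 = 5, (2/5) = -1; sign now -1; continue with (1/5)
reached (1/5) = 1, so the symbol is -1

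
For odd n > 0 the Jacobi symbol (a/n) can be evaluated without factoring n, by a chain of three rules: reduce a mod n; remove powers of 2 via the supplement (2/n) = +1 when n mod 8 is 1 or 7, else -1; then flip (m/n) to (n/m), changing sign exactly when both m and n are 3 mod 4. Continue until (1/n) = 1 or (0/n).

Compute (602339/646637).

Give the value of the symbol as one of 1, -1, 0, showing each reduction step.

1

flip (602339/646637) -> (646637/602339): both odd, 602339 mod 4 = 3, 646637 mod 4 = 1, so the flip contributes +1; sign now +1
(646637/602339): 646637 mod 602339 = 44298, so (646637/602339) = (44298/602339)
factor out 2^1: 44298 = 2^1·22149; with 602339 mod 8 = 3, (2/602339) = -1; sign now -1; continue with (22149/602339)
flip (22149/602339) -> (602339/22149): both odd, 22149 mod 4 = 1, 602339 mod 4 = 3, so the flip contributes +1; sign now -1
(602339/22149): 602339 mod 22149 = 4316, so (602339/22149) = (4316/22149)
factor out 2^2: 4316 = 2^2·1079; with 22149 mod 8 = 5, (2/22149) = -1; sign now -1; continue with (1079/22149)
flip (1079/22149) -> (22149/1079): both odd, 1079 mod 4 = 3, 22149 mod 4 = 1, so the flip contributes +1; sign now -1
(22149/1079): 22149 mod 1079 = 569, so (22149/1079) = (569/1079)
flip (569/1079) -> (1079/569): both odd, 569 mod 4 = 1, 1079 mod 4 = 3, so the flip contributes +1; sign now -1
(1079/569): 1079 mod 569 = 510, so (1079/569) = (510/569)
factor out 2^1: 510 = 2^1·255; with 569 mod 8 = 1, (2/569) = +1; sign now -1; continue with (255/569)
flip (255/569) -> (569/255): both odd, 255 mod 4 = 3, 569 mod 4 = 1, so the flip contributes +1; sign now -1
(569/255): 569 mod 255 = 59, so (569/255) = (59/255)
flip (59/255) -> (255/59): both odd, 59 mod 4 = 3, 255 mod 4 = 3, so the flip contributes -1; sign now +1
(255/59): 255 mod 59 = 19, so (255/59) = (19/59)
flip (19/59) -> (59/19): both odd, 19 mod 4 = 3, 59 mod 4 = 3, so the flip contributes -1; sign now -1
(59/19): 59 mod 19 = 2, so (59/19) = (2/19)
factor out 2^1: 2 = 2^1·1; with 19 mod 8 = 3, (2/19) = -1; sign now +1; continue with (1/19)
reached (1/19) = 1, so the symbol is +1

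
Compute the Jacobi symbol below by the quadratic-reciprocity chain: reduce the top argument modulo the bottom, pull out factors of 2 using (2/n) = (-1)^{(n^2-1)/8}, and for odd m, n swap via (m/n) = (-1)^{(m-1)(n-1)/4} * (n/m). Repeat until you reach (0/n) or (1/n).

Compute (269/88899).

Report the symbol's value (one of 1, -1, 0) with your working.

flip (269/88899) -> (88899/269): both odd, 269 mod 4 = 1, 88899 mod 4 = 3, so the flip contributes +1; sign now +1
(88899/269): 88899 mod 269 = 129, so (88899/269) = (129/269)
flip (129/269) -> (269/129): both odd, 129 mod 4 = 1, 269 mod 4 = 1, so the flip contributes +1; sign now +1
(269/129): 269 mod 129 = 11, so (269/129) = (11/129)
flip (11/129) -> (129/11): both odd, 11 mod 4 = 3, 129 mod 4 = 1, so the flip contributes +1; sign now +1
(129/11): 129 mod 11 = 8, so (129/11) = (8/11)
factor out 2^3: 8 = 2^3·1; with 11 mod 8 = 3, (2/11) = -1; sign now -1; continue with (1/11)
reached (1/11) = 1, so the symbol is -1

-1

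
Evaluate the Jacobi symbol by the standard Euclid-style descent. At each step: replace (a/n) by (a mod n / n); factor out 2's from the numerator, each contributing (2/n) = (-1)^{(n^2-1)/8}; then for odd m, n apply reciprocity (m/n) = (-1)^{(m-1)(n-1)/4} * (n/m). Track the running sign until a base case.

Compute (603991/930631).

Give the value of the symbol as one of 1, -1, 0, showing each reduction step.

1

reciprocity: (603991/930631) = -1·(930631/603991) since 603991 mod 4 = 3, 930631 mod 4 = 3; sign now -1
(930631/603991) = (326640/603991)   [reduce mod 603991]
326640 = 2^4·20415; (2/603991) = +1 since 603991 mod 8 = 7, so (326640/603991) = (+1)^4·(20415/603991); sign now -1
reciprocity: (20415/603991) = -1·(603991/20415) since 20415 mod 4 = 3, 603991 mod 4 = 3; sign now +1
(603991/20415) = (11956/20415)   [reduce mod 20415]
11956 = 2^2·2989; (2/20415) = +1 since 20415 mod 8 = 7, so (11956/20415) = (+1)^2·(2989/20415); sign now +1
reciprocity: (2989/20415) = +1·(20415/2989) since 2989 mod 4 = 1, 20415 mod 4 = 3; sign now +1
(20415/2989) = (2481/2989)   [reduce mod 2989]
reciprocity: (2481/2989) = +1·(2989/2481) since 2481 mod 4 = 1, 2989 mod 4 = 1; sign now +1
(2989/2481) = (508/2481)   [reduce mod 2481]
508 = 2^2·127; (2/2481) = +1 since 2481 mod 8 = 1, so (508/2481) = (+1)^2·(127/2481); sign now +1
reciprocity: (127/2481) = +1·(2481/127) since 127 mod 4 = 3, 2481 mod 4 = 1; sign now +1
(2481/127) = (68/127)   [reduce mod 127]
68 = 2^2·17; (2/127) = +1 since 127 mod 8 = 7, so (68/127) = (+1)^2·(17/127); sign now +1
reciprocity: (17/127) = +1·(127/17) since 17 mod 4 = 1, 127 mod 4 = 3; sign now +1
(127/17) = (8/17)   [reduce mod 17]
8 = 2^3·1; (2/17) = +1 since 17 mod 8 = 1, so (8/17) = (+1)^3·(1/17); sign now +1
(1/17) = 1; final value = sign = +1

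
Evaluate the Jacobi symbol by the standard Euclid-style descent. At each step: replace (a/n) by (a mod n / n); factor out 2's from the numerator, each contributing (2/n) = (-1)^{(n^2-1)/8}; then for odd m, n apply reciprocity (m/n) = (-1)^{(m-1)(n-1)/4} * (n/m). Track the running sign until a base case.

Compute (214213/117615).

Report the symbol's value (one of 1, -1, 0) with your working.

-1

(214213/117615): 214213 mod 117615 = 96598, so (214213/117615) = (96598/117615)
factor out 2^1: 96598 = 2^1·48299; with 117615 mod 8 = 7, (2/117615) = +1; sign now +1; continue with (48299/117615)
flip (48299/117615) -> (117615/48299): both odd, 48299 mod 4 = 3, 117615 mod 4 = 3, so the flip contributes -1; sign now -1
(117615/48299): 117615 mod 48299 = 21017, so (117615/48299) = (21017/48299)
flip (21017/48299) -> (48299/21017): both odd, 21017 mod 4 = 1, 48299 mod 4 = 3, so the flip contributes +1; sign now -1
(48299/21017): 48299 mod 21017 = 6265, so (48299/21017) = (6265/21017)
flip (6265/21017) -> (21017/6265): both odd, 6265 mod 4 = 1, 21017 mod 4 = 1, so the flip contributes +1; sign now -1
(21017/6265): 21017 mod 6265 = 2222, so (21017/6265) = (2222/6265)
factor out 2^1: 2222 = 2^1·1111; with 6265 mod 8 = 1, (2/6265) = +1; sign now -1; continue with (1111/6265)
flip (1111/6265) -> (6265/1111): both odd, 1111 mod 4 = 3, 6265 mod 4 = 1, so the flip contributes +1; sign now -1
(6265/1111): 6265 mod 1111 = 710, so (6265/1111) = (710/1111)
factor out 2^1: 710 = 2^1·355; with 1111 mod 8 = 7, (2/1111) = +1; sign now -1; continue with (355/1111)
flip (355/1111) -> (1111/355): both odd, 355 mod 4 = 3, 1111 mod 4 = 3, so the flip contributes -1; sign now +1
(1111/355): 1111 mod 355 = 46, so (1111/355) = (46/355)
factor out 2^1: 46 = 2^1·23; with 355 mod 8 = 3, (2/355) = -1; sign now -1; continue with (23/355)
flip (23/355) -> (355/23): both odd, 23 mod 4 = 3, 355 mod 4 = 3, so the flip contributes -1; sign now +1
(355/23): 355 mod 23 = 10, so (355/23) = (10/23)
factor out 2^1: 10 = 2^1·5; with 23 mod 8 = 7, (2/23) = +1; sign now +1; continue with (5/23)
flip (5/23) -> (23/5): both odd, 5 mod 4 = 1, 23 mod 4 = 3, so the flip contributes +1; sign now +1
(23/5): 23 mod 5 = 3, so (23/5) = (3/5)
flip (3/5) -> (5/3): both odd, 3 mod 4 = 3, 5 mod 4 = 1, so the flip contributes +1; sign now +1
(5/3): 5 mod 3 = 2, so (5/3) = (2/3)
factor out 2^1: 2 = 2^1·1; with 3 mod 8 = 3, (2/3) = -1; sign now -1; continue with (1/3)
reached (1/3) = 1, so the symbol is -1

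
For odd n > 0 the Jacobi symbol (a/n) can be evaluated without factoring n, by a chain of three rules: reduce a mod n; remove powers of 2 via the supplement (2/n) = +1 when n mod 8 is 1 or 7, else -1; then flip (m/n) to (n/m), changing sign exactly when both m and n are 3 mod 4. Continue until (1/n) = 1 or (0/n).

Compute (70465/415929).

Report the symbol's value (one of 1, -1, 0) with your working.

reciprocity: (70465/415929) = +1·(415929/70465) since 70465 mod 4 = 1, 415929 mod 4 = 1; sign now +1
(415929/70465) = (63604/70465)   [reduce mod 70465]
63604 = 2^2·15901; (2/70465) = +1 since 70465 mod 8 = 1, so (63604/70465) = (+1)^2·(15901/70465); sign now +1
reciprocity: (15901/70465) = +1·(70465/15901) since 15901 mod 4 = 1, 70465 mod 4 = 1; sign now +1
(70465/15901) = (6861/15901)   [reduce mod 15901]
reciprocity: (6861/15901) = +1·(15901/6861) since 6861 mod 4 = 1, 15901 mod 4 = 1; sign now +1
(15901/6861) = (2179/6861)   [reduce mod 6861]
reciprocity: (2179/6861) = +1·(6861/2179) since 2179 mod 4 = 3, 6861 mod 4 = 1; sign now +1
(6861/2179) = (324/2179)   [reduce mod 2179]
324 = 2^2·81; (2/2179) = -1 since 2179 mod 8 = 3, so (324/2179) = (-1)^2·(81/2179); sign now +1
reciprocity: (81/2179) = +1·(2179/81) since 81 mod 4 = 1, 2179 mod 4 = 3; sign now +1
(2179/81) = (73/81)   [reduce mod 81]
reciprocity: (73/81) = +1·(81/73) since 73 mod 4 = 1, 81 mod 4 = 1; sign now +1
(81/73) = (8/73)   [reduce mod 73]
8 = 2^3·1; (2/73) = +1 since 73 mod 8 = 1, so (8/73) = (+1)^3·(1/73); sign now +1
(1/73) = 1; final value = sign = +1

1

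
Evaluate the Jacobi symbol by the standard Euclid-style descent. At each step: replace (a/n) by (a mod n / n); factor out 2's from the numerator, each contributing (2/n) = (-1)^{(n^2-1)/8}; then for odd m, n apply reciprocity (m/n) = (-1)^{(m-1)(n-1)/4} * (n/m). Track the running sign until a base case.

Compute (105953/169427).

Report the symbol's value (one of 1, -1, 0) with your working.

reciprocity: (105953/169427) = +1·(169427/105953) since 105953 mod 4 = 1, 169427 mod 4 = 3; sign now +1
(169427/105953) = (63474/105953)   [reduce mod 105953]
63474 = 2^1·31737; (2/105953) = +1 since 105953 mod 8 = 1, so (63474/105953) = (+1)^1·(31737/105953); sign now +1
reciprocity: (31737/105953) = +1·(105953/31737) since 31737 mod 4 = 1, 105953 mod 4 = 1; sign now +1
(105953/31737) = (10742/31737)   [reduce mod 31737]
10742 = 2^1·5371; (2/31737) = +1 since 31737 mod 8 = 1, so (10742/31737) = (+1)^1·(5371/31737); sign now +1
reciprocity: (5371/31737) = +1·(31737/5371) since 5371 mod 4 = 3, 31737 mod 4 = 1; sign now +1
(31737/5371) = (4882/5371)   [reduce mod 5371]
4882 = 2^1·2441; (2/5371) = -1 since 5371 mod 8 = 3, so (4882/5371) = (-1)^1·(2441/5371); sign now -1
reciprocity: (2441/5371) = +1·(5371/2441) since 2441 mod 4 = 1, 5371 mod 4 = 3; sign now -1
(5371/2441) = (489/2441)   [reduce mod 2441]
reciprocity: (489/2441) = +1·(2441/489) since 489 mod 4 = 1, 2441 mod 4 = 1; sign now -1
(2441/489) = (485/489)   [reduce mod 489]
reciprocity: (485/489) = +1·(489/485) since 485 mod 4 = 1, 489 mod 4 = 1; sign now -1
(489/485) = (4/485)   [reduce mod 485]
4 = 2^2·1; (2/485) = -1 since 485 mod 8 = 5, so (4/485) = (-1)^2·(1/485); sign now -1
(1/485) = 1; final value = sign = -1

-1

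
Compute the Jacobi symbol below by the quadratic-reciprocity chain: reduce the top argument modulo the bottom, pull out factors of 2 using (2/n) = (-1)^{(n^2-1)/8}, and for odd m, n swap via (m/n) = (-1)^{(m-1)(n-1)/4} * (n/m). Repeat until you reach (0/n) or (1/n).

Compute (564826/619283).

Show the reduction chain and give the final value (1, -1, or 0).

factor out 2^1: 564826 = 2^1·282413; with 619283 mod 8 = 3, (2/619283) = -1; sign now -1; continue with (282413/619283)
flip (282413/619283) -> (619283/282413): both odd, 282413 mod 4 = 1, 619283 mod 4 = 3, so the flip contributes +1; sign now -1
(619283/282413): 619283 mod 282413 = 54457, so (619283/282413) = (54457/282413)
flip (54457/282413) -> (282413/54457): both odd, 54457 mod 4 = 1, 282413 mod 4 = 1, so the flip contributes +1; sign now -1
(282413/54457): 282413 mod 54457 = 10128, so (282413/54457) = (10128/54457)
factor out 2^4: 10128 = 2^4·633; with 54457 mod 8 = 1, (2/54457) = +1; sign now -1; continue with (633/54457)
flip (633/54457) -> (54457/633): both odd, 633 mod 4 = 1, 54457 mod 4 = 1, so the flip contributes +1; sign now -1
(54457/633): 54457 mod 633 = 19, so (54457/633) = (19/633)
flip (19/633) -> (633/19): both odd, 19 mod 4 = 3, 633 mod 4 = 1, so the flip contributes +1; sign now -1
(633/19): 633 mod 19 = 6, so (633/19) = (6/19)
factor out 2^1: 6 = 2^1·3; with 19 mod 8 = 3, (2/19) = -1; sign now +1; continue with (3/19)
flip (3/19) -> (19/3): both odd, 3 mod 4 = 3, 19 mod 4 = 3, so the flip contributes -1; sign now -1
(19/3): 19 mod 3 = 1, so (19/3) = (1/3)
reached (1/3) = 1, so the symbol is -1

-1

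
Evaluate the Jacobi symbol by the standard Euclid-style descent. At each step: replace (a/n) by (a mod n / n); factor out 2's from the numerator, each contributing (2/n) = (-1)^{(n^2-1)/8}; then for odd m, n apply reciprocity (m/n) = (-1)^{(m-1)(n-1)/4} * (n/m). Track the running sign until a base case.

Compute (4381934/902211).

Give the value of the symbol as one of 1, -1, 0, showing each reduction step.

-1

(4381934/902211) = (773090/902211)   [reduce mod 902211]
773090 = 2^1·386545; (2/902211) = -1 since 902211 mod 8 = 3, so (773090/902211) = (-1)^1·(386545/902211); sign now -1
reciprocity: (386545/902211) = +1·(902211/386545) since 386545 mod 4 = 1, 902211 mod 4 = 3; sign now -1
(902211/386545) = (129121/386545)   [reduce mod 386545]
reciprocity: (129121/386545) = +1·(386545/129121) since 129121 mod 4 = 1, 386545 mod 4 = 1; sign now -1
(386545/129121) = (128303/129121)   [reduce mod 129121]
reciprocity: (128303/129121) = +1·(129121/128303) since 128303 mod 4 = 3, 129121 mod 4 = 1; sign now -1
(129121/128303) = (818/128303)   [reduce mod 128303]
818 = 2^1·409; (2/128303) = +1 since 128303 mod 8 = 7, so (818/128303) = (+1)^1·(409/128303); sign now -1
reciprocity: (409/128303) = +1·(128303/409) since 409 mod 4 = 1, 128303 mod 4 = 3; sign now -1
(128303/409) = (286/409)   [reduce mod 409]
286 = 2^1·143; (2/409) = +1 since 409 mod 8 = 1, so (286/409) = (+1)^1·(143/409); sign now -1
reciprocity: (143/409) = +1·(409/143) since 143 mod 4 = 3, 409 mod 4 = 1; sign now -1
(409/143) = (123/143)   [reduce mod 143]
reciprocity: (123/143) = -1·(143/123) since 123 mod 4 = 3, 143 mod 4 = 3; sign now +1
(143/123) = (20/123)   [reduce mod 123]
20 = 2^2·5; (2/123) = -1 since 123 mod 8 = 3, so (20/123) = (-1)^2·(5/123); sign now +1
reciprocity: (5/123) = +1·(123/5) since 5 mod 4 = 1, 123 mod 4 = 3; sign now +1
(123/5) = (3/5)   [reduce mod 5]
reciprocity: (3/5) = +1·(5/3) since 3 mod 4 = 3, 5 mod 4 = 1; sign now +1
(5/3) = (2/3)   [reduce mod 3]
2 = 2^1·1; (2/3) = -1 since 3 mod 8 = 3, so (2/3) = (-1)^1·(1/3); sign now -1
(1/3) = 1; final value = sign = -1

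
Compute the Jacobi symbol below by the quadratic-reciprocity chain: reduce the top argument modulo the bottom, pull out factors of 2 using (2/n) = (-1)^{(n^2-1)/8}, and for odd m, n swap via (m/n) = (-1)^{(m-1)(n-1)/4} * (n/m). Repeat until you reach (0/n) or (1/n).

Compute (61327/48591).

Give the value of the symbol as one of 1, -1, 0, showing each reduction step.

(61327/48591): 61327 mod 48591 = 12736, so (61327/48591) = (12736/48591)
factor out 2^6: 12736 = 2^6·199; with 48591 mod 8 = 7, (2/48591) = +1; sign now +1; continue with (199/48591)
flip (199/48591) -> (48591/199): both odd, 199 mod 4 = 3, 48591 mod 4 = 3, so the flip contributes -1; sign now -1
(48591/199): 48591 mod 199 = 35, so (48591/199) = (35/199)
flip (35/199) -> (199/35): both odd, 35 mod 4 = 3, 199 mod 4 = 3, so the flip contributes -1; sign now +1
(199/35): 199 mod 35 = 24, so (199/35) = (24/35)
factor out 2^3: 24 = 2^3·3; with 35 mod 8 = 3, (2/35) = -1; sign now -1; continue with (3/35)
flip (3/35) -> (35/3): both odd, 3 mod 4 = 3, 35 mod 4 = 3, so the flip contributes -1; sign now +1
(35/3): 35 mod 3 = 2, so (35/3) = (2/3)
factor out 2^1: 2 = 2^1·1; with 3 mod 8 = 3, (2/3) = -1; sign now -1; continue with (1/3)
reached (1/3) = 1, so the symbol is -1

-1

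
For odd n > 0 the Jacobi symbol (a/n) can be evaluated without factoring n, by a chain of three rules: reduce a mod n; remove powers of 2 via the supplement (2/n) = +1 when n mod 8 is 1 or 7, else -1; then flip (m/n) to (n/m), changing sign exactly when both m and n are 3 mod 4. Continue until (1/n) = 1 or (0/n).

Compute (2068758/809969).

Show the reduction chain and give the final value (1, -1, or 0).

-1

(2068758/809969) = (448820/809969)   [reduce mod 809969]
448820 = 2^2·112205; (2/809969) = +1 since 809969 mod 8 = 1, so (448820/809969) = (+1)^2·(112205/809969); sign now +1
reciprocity: (112205/809969) = +1·(809969/112205) since 112205 mod 4 = 1, 809969 mod 4 = 1; sign now +1
(809969/112205) = (24534/112205)   [reduce mod 112205]
24534 = 2^1·12267; (2/112205) = -1 since 112205 mod 8 = 5, so (24534/112205) = (-1)^1·(12267/112205); sign now -1
reciprocity: (12267/112205) = +1·(112205/12267) since 12267 mod 4 = 3, 112205 mod 4 = 1; sign now -1
(112205/12267) = (1802/12267)   [reduce mod 12267]
1802 = 2^1·901; (2/12267) = -1 since 12267 mod 8 = 3, so (1802/12267) = (-1)^1·(901/12267); sign now +1
reciprocity: (901/12267) = +1·(12267/901) since 901 mod 4 = 1, 12267 mod 4 = 3; sign now +1
(12267/901) = (554/901)   [reduce mod 901]
554 = 2^1·277; (2/901) = -1 since 901 mod 8 = 5, so (554/901) = (-1)^1·(277/901); sign now -1
reciprocity: (277/901) = +1·(901/277) since 277 mod 4 = 1, 901 mod 4 = 1; sign now -1
(901/277) = (70/277)   [reduce mod 277]
70 = 2^1·35; (2/277) = -1 since 277 mod 8 = 5, so (70/277) = (-1)^1·(35/277); sign now +1
reciprocity: (35/277) = +1·(277/35) since 35 mod 4 = 3, 277 mod 4 = 1; sign now +1
(277/35) = (32/35)   [reduce mod 35]
32 = 2^5·1; (2/35) = -1 since 35 mod 8 = 3, so (32/35) = (-1)^5·(1/35); sign now -1
(1/35) = 1; final value = sign = -1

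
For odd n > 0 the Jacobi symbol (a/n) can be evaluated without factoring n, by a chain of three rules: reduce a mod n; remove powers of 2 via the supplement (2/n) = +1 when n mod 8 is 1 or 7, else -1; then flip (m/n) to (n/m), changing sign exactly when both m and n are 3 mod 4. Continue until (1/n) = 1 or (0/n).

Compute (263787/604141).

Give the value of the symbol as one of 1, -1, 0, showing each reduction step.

reciprocity: (263787/604141) = +1·(604141/263787) since 263787 mod 4 = 3, 604141 mod 4 = 1; sign now +1
(604141/263787) = (76567/263787)   [reduce mod 263787]
reciprocity: (76567/263787) = -1·(263787/76567) since 76567 mod 4 = 3, 263787 mod 4 = 3; sign now -1
(263787/76567) = (34086/76567)   [reduce mod 76567]
34086 = 2^1·17043; (2/76567) = +1 since 76567 mod 8 = 7, so (34086/76567) = (+1)^1·(17043/76567); sign now -1
reciprocity: (17043/76567) = -1·(76567/17043) since 17043 mod 4 = 3, 76567 mod 4 = 3; sign now +1
(76567/17043) = (8395/17043)   [reduce mod 17043]
reciprocity: (8395/17043) = -1·(17043/8395) since 8395 mod 4 = 3, 17043 mod 4 = 3; sign now -1
(17043/8395) = (253/8395)   [reduce mod 8395]
reciprocity: (253/8395) = +1·(8395/253) since 253 mod 4 = 1, 8395 mod 4 = 3; sign now -1
(8395/253) = (46/253)   [reduce mod 253]
46 = 2^1·23; (2/253) = -1 since 253 mod 8 = 5, so (46/253) = (-1)^1·(23/253); sign now +1
reciprocity: (23/253) = +1·(253/23) since 23 mod 4 = 3, 253 mod 4 = 1; sign now +1
(253/23) = (0/23)   [reduce mod 23]
(0/23) = 0   [gcd(a, n) > 1]; final value = 0

0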